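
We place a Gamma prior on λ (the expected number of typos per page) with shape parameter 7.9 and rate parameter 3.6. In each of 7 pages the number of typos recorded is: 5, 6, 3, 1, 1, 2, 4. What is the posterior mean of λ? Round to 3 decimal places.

Total count ∑xᵢ = 22 over n = 7 pages.
Gamma is conjugate to the Poisson likelihood: posterior is Gamma(shape = 7.9+22 = 29.9, rate = 3.6+7 = 10.6).
Posterior mean = shape/rate = 29.9/10.6 = 2.821.

Posterior mean ≈ 2.821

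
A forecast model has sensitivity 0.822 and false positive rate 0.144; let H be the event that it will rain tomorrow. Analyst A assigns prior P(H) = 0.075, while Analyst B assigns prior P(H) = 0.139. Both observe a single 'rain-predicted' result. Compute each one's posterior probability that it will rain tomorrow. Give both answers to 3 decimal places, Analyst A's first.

The likelihood ratio for a 'rain-predicted' result is 0.822/0.144 = 5.7083.
Analyst A: prior odds 0.075/0.925 = 0.081081; posterior odds 0.46284; posterior probability 0.316.
Analyst B: prior odds 0.139/0.861 = 0.16144; posterior odds 0.92155; posterior probability 0.480.

Analyst A: 0.316; Analyst B: 0.480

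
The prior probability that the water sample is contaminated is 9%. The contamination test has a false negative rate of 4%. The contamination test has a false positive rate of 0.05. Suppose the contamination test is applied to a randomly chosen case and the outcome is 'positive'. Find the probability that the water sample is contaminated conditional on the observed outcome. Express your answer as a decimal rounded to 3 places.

Write H for 'the water sample is contaminated'. Prior odds H:¬H = 0.09/0.91 = 0.098901. For the 'positive' outcome, the likelihood ratio is 0.96/0.05 = 19.200.
Posterior odds = 0.098901 × 19.200 = 1.8989, so P(H|E) = 1.8989/(1+1.8989) = 0.655.

P(H | E) ≈ 0.655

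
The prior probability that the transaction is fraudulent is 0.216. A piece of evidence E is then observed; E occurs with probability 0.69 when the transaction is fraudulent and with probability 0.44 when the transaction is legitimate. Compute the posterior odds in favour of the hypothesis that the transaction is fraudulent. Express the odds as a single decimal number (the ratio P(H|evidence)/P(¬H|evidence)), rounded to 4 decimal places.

Posterior odds ≈ 0.4321

Prior odds = 0.216/(1−0.216) = 0.27551.
Likelihood ratio for E = 0.69/0.44 = 1.5682.
Posterior odds = prior odds × LR = 0.43205.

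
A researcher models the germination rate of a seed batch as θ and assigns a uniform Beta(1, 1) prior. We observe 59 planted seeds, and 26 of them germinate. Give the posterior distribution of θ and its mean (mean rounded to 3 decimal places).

Observing 26 successes and 33 failures updates Beta(1, 1) by adding the success and failure counts to the two shape parameters: α = 1+26 = 27, β = 1+33 = 34.
Posterior mean = α/(α+β) = 27/61 = 0.443.

Posterior: Beta(27, 34); mean ≈ 0.443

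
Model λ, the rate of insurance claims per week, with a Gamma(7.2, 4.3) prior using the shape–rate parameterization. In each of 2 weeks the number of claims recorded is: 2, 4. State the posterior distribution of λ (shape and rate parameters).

Posterior: Gamma(shape=13.2, rate=6.3)

Total count ∑xᵢ = 6 over n = 2 weeks.
Gamma is conjugate to the Poisson likelihood: posterior is Gamma(shape = 7.2+6 = 13.2, rate = 4.3+2 = 6.3).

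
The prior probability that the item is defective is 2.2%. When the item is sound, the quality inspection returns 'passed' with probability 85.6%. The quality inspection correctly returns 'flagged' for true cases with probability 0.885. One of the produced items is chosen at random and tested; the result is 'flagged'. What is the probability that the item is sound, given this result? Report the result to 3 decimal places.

P(¬H | E) ≈ 0.879

Let H be the event that the item is defective. P(H) = 0.022, so P(¬H) = 0.978. With E the 'flagged' result, P(E|H) = 0.885 and P(E|¬H) = 0.144.
P(E) = 0.885·0.022 + 0.144·0.978 = 0.019470 + 0.14083 = 0.16030.
By Bayes' theorem, P(H|E) = 0.019470 / 0.16030 = 0.121. Hence P(¬H|E) = 1 − 0.121 = 0.879.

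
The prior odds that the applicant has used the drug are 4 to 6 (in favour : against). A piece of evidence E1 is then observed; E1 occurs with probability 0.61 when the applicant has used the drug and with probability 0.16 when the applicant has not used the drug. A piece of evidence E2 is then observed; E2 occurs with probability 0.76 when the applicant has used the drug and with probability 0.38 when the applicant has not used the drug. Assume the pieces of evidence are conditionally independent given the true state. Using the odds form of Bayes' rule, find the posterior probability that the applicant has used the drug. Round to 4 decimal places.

Prior odds = 4/6 = 0.66667.
Likelihood ratio for E1 = 0.61/0.16 = 3.8125.
Likelihood ratio for E2 = 0.76/0.38 = 2.0000.
Posterior odds = prior odds × LR₁ × LR₂ = 5.0833.
Posterior probability = odds/(1+odds) = 5.0833/6.0833 = 0.8356.

Posterior probability ≈ 0.8356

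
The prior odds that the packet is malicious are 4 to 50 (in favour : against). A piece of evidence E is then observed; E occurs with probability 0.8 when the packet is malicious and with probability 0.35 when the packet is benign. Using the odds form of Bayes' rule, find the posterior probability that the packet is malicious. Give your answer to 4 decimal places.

Posterior probability ≈ 0.1546

Prior odds = 4/50 = 0.080000.
Likelihood ratio for E = 0.8/0.35 = 2.2857.
Posterior odds = prior odds × LR = 0.18286.
Posterior probability = odds/(1+odds) = 0.18286/1.1829 = 0.1546.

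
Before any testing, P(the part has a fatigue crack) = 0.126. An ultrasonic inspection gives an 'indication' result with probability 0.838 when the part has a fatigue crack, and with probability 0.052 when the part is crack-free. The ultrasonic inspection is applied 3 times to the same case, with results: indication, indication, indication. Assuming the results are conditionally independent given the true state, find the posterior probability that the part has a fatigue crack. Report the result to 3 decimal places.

Posterior P(H) ≈ 0.998

With H the event that the part has a fatigue crack, the joint likelihood of the observed sequence is P(data|H) = 0.838·0.838·0.838 = 0.58848 and P(data|¬H) = 0.052·0.052·0.052 = 0.00014061.
Bayes: P(H|data) = 0.126·0.58848 / (0.126·0.58848 + 0.874·0.00014061) = 0.074149/0.074271 = 0.9983.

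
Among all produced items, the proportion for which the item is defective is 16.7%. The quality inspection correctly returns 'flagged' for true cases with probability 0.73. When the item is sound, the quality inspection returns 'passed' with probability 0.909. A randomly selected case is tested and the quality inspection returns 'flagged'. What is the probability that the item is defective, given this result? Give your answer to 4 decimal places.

P(H | E) ≈ 0.6166

Let H be the event that the item is defective. P(H) = 0.167, so P(¬H) = 0.833. With E the 'flagged' result, P(E|H) = 0.73 and P(E|¬H) = 0.091.
P(E) = 0.73·0.167 + 0.091·0.833 = 0.12191 + 0.075803 = 0.19771.
By Bayes' theorem, P(H|E) = 0.12191 / 0.19771 = 0.6166.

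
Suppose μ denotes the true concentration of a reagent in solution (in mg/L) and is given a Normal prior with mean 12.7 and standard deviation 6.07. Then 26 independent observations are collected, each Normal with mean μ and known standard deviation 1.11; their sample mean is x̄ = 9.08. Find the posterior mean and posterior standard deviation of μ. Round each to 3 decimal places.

Posterior mean ≈ 9.085; posterior SD ≈ 0.218

With known σ, the Normal prior is conjugate. Weight on the data is w = (n/σ²)/(n/σ² + 1/τ₀²) = 21.1022/(21.1022+0.0271408) = 0.99872.
Posterior mean = w·x̄ + (1−w)·μ₀ = 0.99872·9.08 + 0.0012845·12.7 = 9.085. Posterior variance = 1/(21.1022+0.0271408) = 0.0473276, so SD = 0.218.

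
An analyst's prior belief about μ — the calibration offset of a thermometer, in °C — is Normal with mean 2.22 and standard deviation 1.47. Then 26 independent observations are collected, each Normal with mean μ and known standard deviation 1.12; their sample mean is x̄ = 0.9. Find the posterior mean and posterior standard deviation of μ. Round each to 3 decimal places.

With known σ, the Normal prior is conjugate. Weight on the data is w = (n/σ²)/(n/σ² + 1/τ₀²) = 20.7270/(20.7270+0.462770) = 0.97816.
Posterior mean = w·x̄ + (1−w)·μ₀ = 0.97816·0.9 + 0.021839·2.22 = 0.929. Posterior variance = 1/(20.7270+0.462770) = 0.0471925, so SD = 0.217.

Posterior mean ≈ 0.929; posterior SD ≈ 0.217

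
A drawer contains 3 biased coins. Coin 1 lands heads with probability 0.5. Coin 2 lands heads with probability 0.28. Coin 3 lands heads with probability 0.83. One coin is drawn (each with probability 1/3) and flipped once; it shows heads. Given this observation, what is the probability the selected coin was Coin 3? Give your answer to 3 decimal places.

Posterior probability ≈ 0.516

P(heads|C1) = 0.5; P(heads|C2) = 0.28; P(heads|C3) = 0.83.
Prior × likelihood for each source: 0.333333·0.5=0.1667, 0.333333·0.28=0.09333, 0.333333·0.83=0.2767. Summing gives P(heads) = 0.53667.
P(Coin 3 | heads) = 0.2767 / 0.53667 = 0.516.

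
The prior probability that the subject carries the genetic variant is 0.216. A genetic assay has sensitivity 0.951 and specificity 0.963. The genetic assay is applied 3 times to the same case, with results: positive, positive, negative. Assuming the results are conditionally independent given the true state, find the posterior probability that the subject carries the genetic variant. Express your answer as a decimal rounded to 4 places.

Let H be the event that the subject carries the genetic variant; start with P(H) = 0.216. P('positive'|H) = 0.951, P('positive'|¬H) = 0.037.
Update on result 1 ('positive'): P(H) ← 0.951·0.2160 / (0.951·0.2160 + 0.037·0.7840) = 0.20542/0.23442 = 0.8763.
Update on result 2 ('positive'): P(H) ← 0.951·0.8763 / (0.951·0.8763 + 0.037·0.1237) = 0.83332/0.83790 = 0.9945.
Update on result 3 ('negative'): P(H) ← 0.049·0.9945 / (0.049·0.9945 + 0.963·0.0055) = 0.048732/0.053994 = 0.9025.

Posterior P(H) ≈ 0.9025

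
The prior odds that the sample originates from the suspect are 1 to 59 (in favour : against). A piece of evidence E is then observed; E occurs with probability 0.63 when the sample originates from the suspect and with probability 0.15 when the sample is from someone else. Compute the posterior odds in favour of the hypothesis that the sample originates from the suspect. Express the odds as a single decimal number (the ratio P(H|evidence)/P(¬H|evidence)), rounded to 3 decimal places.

Prior odds = 1/59 = 0.016949. In log-odds, ln(0.016949) = -4.0775.
Add log likelihood ratio: ln(4.2000) = 1.4351.
Posterior log-odds = -2.6425, so posterior odds = exp(-2.6425) = 0.071186.

Posterior odds ≈ 0.071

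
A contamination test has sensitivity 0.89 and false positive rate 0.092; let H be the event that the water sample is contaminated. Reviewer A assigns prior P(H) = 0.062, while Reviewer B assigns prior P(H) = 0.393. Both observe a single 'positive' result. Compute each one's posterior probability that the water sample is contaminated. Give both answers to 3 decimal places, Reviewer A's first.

The likelihood ratio for a 'positive' result is 0.89/0.092 = 9.6739.
Reviewer A: prior odds 0.062/0.938 = 0.066098; posterior odds 0.63943; posterior probability 0.390.
Reviewer B: prior odds 0.393/0.607 = 0.64745; posterior odds 6.2633; posterior probability 0.862.

Reviewer A: 0.390; Reviewer B: 0.862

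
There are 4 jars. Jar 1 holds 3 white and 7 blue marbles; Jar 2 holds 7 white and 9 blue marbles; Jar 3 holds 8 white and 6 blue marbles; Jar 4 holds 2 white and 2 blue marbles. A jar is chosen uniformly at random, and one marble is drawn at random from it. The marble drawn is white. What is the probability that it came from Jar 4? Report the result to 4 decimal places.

Posterior probability ≈ 0.2764

Tabulate prior·likelihood by source: [1] prior 0.25, lik 0.3, product 0.07500; [2] prior 0.25, lik 0.4375, product 0.1094; [3] prior 0.25, lik 0.5714, product 0.1429; [4] prior 0.25, lik 0.5, product 0.1250.
Normalizing constant = 0.45223; the posterior for Jar 4 is its product over the sum, 0.1250/0.45223 = 0.2764.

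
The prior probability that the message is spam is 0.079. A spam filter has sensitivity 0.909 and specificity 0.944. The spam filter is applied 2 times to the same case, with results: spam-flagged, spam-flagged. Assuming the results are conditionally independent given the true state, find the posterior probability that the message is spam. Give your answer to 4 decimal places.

Posterior P(H) ≈ 0.9576

Let H be the event that the message is spam; start with P(H) = 0.079. P('spam-flagged'|H) = 0.909, P('spam-flagged'|¬H) = 0.056.
Update on result 1 ('spam-flagged'): P(H) ← 0.909·0.0790 / (0.909·0.0790 + 0.056·0.9210) = 0.071811/0.12339 = 0.5820.
Update on result 2 ('spam-flagged'): P(H) ← 0.909·0.5820 / (0.909·0.5820 + 0.056·0.4180) = 0.52904/0.55244 = 0.9576.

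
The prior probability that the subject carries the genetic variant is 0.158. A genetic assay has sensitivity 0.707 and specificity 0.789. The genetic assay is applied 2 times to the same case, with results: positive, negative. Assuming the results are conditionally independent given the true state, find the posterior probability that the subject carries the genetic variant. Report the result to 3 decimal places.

Let H be the event that the subject carries the genetic variant; start with P(H) = 0.158. P('positive'|H) = 0.707, P('positive'|¬H) = 0.211.
Update on result 1 ('positive'): P(H) ← 0.707·0.1580 / (0.707·0.1580 + 0.211·0.8420) = 0.11171/0.28937 = 0.3860.
Update on result 2 ('negative'): P(H) ← 0.293·0.3860 / (0.293·0.3860 + 0.789·0.6140) = 0.11311/0.59753 = 0.1893.

Posterior P(H) ≈ 0.189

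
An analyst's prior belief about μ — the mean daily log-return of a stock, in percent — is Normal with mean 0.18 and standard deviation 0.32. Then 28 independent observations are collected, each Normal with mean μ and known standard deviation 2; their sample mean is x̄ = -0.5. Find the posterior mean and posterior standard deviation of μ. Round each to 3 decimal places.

Posterior mean ≈ -0.104; posterior SD ≈ 0.244

With known σ, the Normal prior is conjugate. Weight on the data is w = (n/σ²)/(n/σ² + 1/τ₀²) = 7.00000/(7.00000+9.76562) = 0.41752.
Posterior mean = w·x̄ + (1−w)·μ₀ = 0.41752·-0.5 + 0.58248·0.18 = -0.104. Posterior variance = 1/(7.00000+9.76562) = 0.0596459, so SD = 0.244.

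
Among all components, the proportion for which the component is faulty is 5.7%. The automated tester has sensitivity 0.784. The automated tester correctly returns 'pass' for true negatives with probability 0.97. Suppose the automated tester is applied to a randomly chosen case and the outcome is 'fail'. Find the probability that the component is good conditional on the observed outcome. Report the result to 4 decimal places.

Let H be the event that the component is faulty. P(H) = 0.057, so P(¬H) = 0.943. With E the 'fail' result, P(E|H) = 0.784 and P(E|¬H) = 0.03.
P(E) = 0.784·0.057 + 0.03·0.943 = 0.044688 + 0.028290 = 0.072978.
By Bayes' theorem, P(H|E) = 0.044688 / 0.072978 = 0.6123. Hence P(¬H|E) = 1 − 0.6123 = 0.3877.

P(¬H | E) ≈ 0.3877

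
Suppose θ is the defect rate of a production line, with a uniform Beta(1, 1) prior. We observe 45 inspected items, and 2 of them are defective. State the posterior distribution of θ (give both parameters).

The binomial likelihood is conjugate to the Beta prior: with 2 successes and 43 failures, the posterior is Beta(1+2, 1+43) = Beta(3, 44).

Posterior: Beta(3, 44)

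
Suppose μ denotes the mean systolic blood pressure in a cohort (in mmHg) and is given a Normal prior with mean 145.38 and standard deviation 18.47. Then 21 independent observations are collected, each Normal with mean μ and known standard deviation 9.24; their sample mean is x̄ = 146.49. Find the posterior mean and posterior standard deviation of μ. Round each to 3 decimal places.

With known σ, the Normal prior is conjugate. Weight on the data is w = (n/σ²)/(n/σ² + 1/τ₀²) = 0.245966/(0.245966+0.00293134) = 0.98822.
Posterior mean = w·x̄ + (1−w)·μ₀ = 0.98822·146.49 + 0.011777·145.38 = 146.477. Posterior variance = 1/(0.245966+0.00293134) = 4.01772, so SD = 2.004.

Posterior mean ≈ 146.477; posterior SD ≈ 2.004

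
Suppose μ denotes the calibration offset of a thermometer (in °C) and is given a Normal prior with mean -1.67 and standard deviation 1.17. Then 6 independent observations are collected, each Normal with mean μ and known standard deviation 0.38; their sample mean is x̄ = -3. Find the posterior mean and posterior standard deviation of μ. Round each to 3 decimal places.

Posterior mean ≈ -2.977; posterior SD ≈ 0.154

With known σ, the Normal prior is conjugate. Weight on the data is w = (n/σ²)/(n/σ² + 1/τ₀²) = 41.5512/(41.5512+0.730514) = 0.98272.
Posterior mean = w·x̄ + (1−w)·μ₀ = 0.98272·-3 + 0.017277·-1.67 = -2.977. Posterior variance = 1/(41.5512+0.730514) = 0.0236509, so SD = 0.154.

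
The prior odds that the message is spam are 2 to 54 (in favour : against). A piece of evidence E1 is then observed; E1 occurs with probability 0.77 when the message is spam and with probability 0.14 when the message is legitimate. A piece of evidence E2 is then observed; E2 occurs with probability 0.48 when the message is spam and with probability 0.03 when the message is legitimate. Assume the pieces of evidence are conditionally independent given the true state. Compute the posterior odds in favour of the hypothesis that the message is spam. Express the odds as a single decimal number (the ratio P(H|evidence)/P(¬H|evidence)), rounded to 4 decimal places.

Posterior odds ≈ 3.2593

Prior odds = 2/54 = 0.037037.
Likelihood ratio for E1 = 0.77/0.14 = 5.5000.
Likelihood ratio for E2 = 0.48/0.03 = 16.000.
Posterior odds = prior odds × LR₁ × LR₂ = 3.2593.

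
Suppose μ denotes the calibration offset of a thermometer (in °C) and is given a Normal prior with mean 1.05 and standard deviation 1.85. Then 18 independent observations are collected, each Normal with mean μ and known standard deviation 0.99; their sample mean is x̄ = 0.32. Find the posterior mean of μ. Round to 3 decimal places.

Prior precision 1/τ₀² = 1/1.85² = 0.292184; data precision n/σ² = 18/0.99² = 18.3655.
Posterior precision = 0.292184 + 18.3655 = 18.6577.
Posterior mean = (0.292184·1.05 + 18.3655·0.32) / 18.6577 = 0.331.

Posterior mean ≈ 0.331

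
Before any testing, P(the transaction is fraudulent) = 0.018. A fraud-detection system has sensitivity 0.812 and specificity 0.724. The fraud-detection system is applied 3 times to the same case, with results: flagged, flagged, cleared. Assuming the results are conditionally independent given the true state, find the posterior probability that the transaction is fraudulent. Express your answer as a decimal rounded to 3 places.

Posterior P(H) ≈ 0.040

With H the event that the transaction is fraudulent, the joint likelihood of the observed sequence is P(data|H) = 0.812·0.812·0.188 = 0.12396 and P(data|¬H) = 0.276·0.276·0.724 = 0.055151.
Bayes: P(H|data) = 0.018·0.12396 / (0.018·0.12396 + 0.982·0.055151) = 0.0022312/0.056390 = 0.0396.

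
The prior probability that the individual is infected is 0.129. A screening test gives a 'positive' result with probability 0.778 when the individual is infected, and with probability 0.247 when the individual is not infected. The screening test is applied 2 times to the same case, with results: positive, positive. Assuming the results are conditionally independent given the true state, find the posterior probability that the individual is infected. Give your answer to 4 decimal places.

Let H be the event that the individual is infected; start with P(H) = 0.129. P('positive'|H) = 0.778, P('positive'|¬H) = 0.247.
Update on result 1 ('positive'): P(H) ← 0.778·0.1290 / (0.778·0.1290 + 0.247·0.8710) = 0.10036/0.31550 = 0.3181.
Update on result 2 ('positive'): P(H) ← 0.778·0.3181 / (0.778·0.3181 + 0.247·0.6819) = 0.24749/0.41591 = 0.5950.

Posterior P(H) ≈ 0.5950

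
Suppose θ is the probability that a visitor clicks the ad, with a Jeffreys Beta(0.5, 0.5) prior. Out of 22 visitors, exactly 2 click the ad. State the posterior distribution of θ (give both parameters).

Posterior: Beta(2.5, 20.5)

The binomial likelihood is conjugate to the Beta prior: with 2 successes and 20 failures, the posterior is Beta(0.5+2, 0.5+20) = Beta(2.5, 20.5).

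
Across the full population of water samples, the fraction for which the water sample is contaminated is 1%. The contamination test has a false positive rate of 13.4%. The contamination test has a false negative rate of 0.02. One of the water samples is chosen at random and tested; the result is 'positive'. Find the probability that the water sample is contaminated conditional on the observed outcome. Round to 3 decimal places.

Write H for 'the water sample is contaminated'. Prior odds H:¬H = 0.01/0.99 = 0.010101. For the 'positive' outcome, the likelihood ratio is 0.98/0.134 = 7.3134.
Posterior odds = 0.010101 × 7.3134 = 0.073873, so P(H|E) = 0.073873/(1+0.073873) = 0.069.

P(H | E) ≈ 0.069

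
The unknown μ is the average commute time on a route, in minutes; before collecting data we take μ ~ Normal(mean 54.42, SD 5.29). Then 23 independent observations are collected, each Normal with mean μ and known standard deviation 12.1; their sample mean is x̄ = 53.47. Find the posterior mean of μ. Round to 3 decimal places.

Posterior mean ≈ 53.646

Prior precision 1/τ₀² = 1/5.29² = 0.0357346; data precision n/σ² = 23/12.1² = 0.157093.
Posterior precision = 0.0357346 + 0.157093 = 0.192828.
Posterior mean = (0.0357346·54.42 + 0.157093·53.47) / 0.192828 = 53.646.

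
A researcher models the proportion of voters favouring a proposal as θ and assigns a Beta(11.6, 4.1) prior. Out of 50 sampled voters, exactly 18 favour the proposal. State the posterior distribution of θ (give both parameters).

Posterior: Beta(29.6, 36.1)

The binomial likelihood is conjugate to the Beta prior: with 18 successes and 32 failures, the posterior is Beta(11.6+18, 4.1+32) = Beta(29.6, 36.1).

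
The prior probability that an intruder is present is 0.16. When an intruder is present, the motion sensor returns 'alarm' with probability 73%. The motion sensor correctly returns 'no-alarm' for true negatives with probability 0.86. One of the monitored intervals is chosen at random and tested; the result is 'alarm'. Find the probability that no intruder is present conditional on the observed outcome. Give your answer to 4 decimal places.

P(¬H | E) ≈ 0.5017

Let H be the event that an intruder is present. P(H) = 0.16, so P(¬H) = 0.84. With E the 'alarm' result, P(E|H) = 0.73 and P(E|¬H) = 0.14.
P(E) = 0.73·0.16 + 0.14·0.84 = 0.11680 + 0.11760 = 0.23440.
By Bayes' theorem, P(H|E) = 0.11680 / 0.23440 = 0.4983. Hence P(¬H|E) = 1 − 0.4983 = 0.5017.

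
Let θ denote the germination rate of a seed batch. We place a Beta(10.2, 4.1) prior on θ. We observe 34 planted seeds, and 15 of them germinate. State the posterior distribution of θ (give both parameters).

Posterior: Beta(25.2, 23.1)

Observing 15 successes and 19 failures updates Beta(10.2, 4.1) by adding the success and failure counts to the two shape parameters: α = 10.2+15 = 25.2, β = 4.1+19 = 23.1.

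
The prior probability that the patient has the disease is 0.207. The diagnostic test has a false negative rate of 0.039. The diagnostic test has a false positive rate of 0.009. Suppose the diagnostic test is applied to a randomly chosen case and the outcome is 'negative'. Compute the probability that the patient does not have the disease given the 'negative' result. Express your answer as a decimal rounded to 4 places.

P(¬H | E) ≈ 0.9898

Write H for 'the patient has the disease'. Prior odds H:¬H = 0.207/0.793 = 0.26103. For the 'negative' outcome, the likelihood ratio is 0.039/0.991 = 0.039354.
Posterior odds = 0.26103 × 0.039354 = 0.010273, so P(H|E) = 0.010273/(1+0.010273) = 0.0102. Then P(¬H|E) = 1 − 0.0102 = 0.9898.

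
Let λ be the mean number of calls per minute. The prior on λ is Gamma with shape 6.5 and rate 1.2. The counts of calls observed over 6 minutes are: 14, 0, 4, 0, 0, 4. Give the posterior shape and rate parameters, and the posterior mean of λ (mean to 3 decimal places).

Posterior: Gamma(shape=28.5, rate=7.2); mean ≈ 3.958

Total count ∑xᵢ = 22 over n = 6 minutes.
Gamma is conjugate to the Poisson likelihood: posterior is Gamma(shape = 6.5+22 = 28.5, rate = 1.2+6 = 7.2).
E[λ | data] = 28.5/7.2 = 3.958.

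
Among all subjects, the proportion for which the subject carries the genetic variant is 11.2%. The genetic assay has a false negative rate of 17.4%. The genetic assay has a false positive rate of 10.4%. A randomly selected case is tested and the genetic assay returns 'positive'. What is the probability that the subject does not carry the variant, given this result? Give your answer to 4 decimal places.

Write H for 'the subject carries the genetic variant'. Prior odds H:¬H = 0.112/0.888 = 0.12613. For the 'positive' outcome, the likelihood ratio is 0.826/0.104 = 7.9423.
Posterior odds = 0.12613 × 7.9423 = 1.0017, so P(H|E) = 1.0017/(1+1.0017) = 0.5004. Then P(¬H|E) = 1 − 0.5004 = 0.4996.

P(¬H | E) ≈ 0.4996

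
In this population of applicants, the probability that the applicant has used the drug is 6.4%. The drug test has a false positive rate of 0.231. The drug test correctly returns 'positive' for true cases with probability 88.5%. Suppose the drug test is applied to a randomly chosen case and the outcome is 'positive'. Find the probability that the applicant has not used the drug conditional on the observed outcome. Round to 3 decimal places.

Let H be the event that the applicant has used the drug. P(H) = 0.064, so P(¬H) = 0.936. With E the 'positive' result, P(E|H) = 0.885 and P(E|¬H) = 0.231.
P(E) = 0.885·0.064 + 0.231·0.936 = 0.056640 + 0.21622 = 0.27286.
By Bayes' theorem, P(H|E) = 0.056640 / 0.27286 = 0.208. Hence P(¬H|E) = 1 − 0.208 = 0.792.

P(¬H | E) ≈ 0.792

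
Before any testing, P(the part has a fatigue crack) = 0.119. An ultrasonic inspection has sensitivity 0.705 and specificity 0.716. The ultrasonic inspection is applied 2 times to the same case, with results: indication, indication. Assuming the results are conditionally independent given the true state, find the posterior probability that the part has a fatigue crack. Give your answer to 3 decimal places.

Posterior P(H) ≈ 0.454

With H the event that the part has a fatigue crack, the joint likelihood of the observed sequence is P(data|H) = 0.705·0.705 = 0.49702 and P(data|¬H) = 0.284·0.284 = 0.080656.
Bayes: P(H|data) = 0.119·0.49702 / (0.119·0.49702 + 0.881·0.080656) = 0.059146/0.13020 = 0.4543.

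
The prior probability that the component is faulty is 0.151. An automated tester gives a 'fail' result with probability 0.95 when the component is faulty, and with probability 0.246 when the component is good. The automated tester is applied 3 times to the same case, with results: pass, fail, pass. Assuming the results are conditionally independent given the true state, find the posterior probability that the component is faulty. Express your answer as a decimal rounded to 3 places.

Posterior P(H) ≈ 0.003

With H the event that the component is faulty, the joint likelihood of the observed sequence is P(data|H) = 0.05·0.95·0.05 = 0.0023750 and P(data|¬H) = 0.754·0.246·0.754 = 0.13985.
Bayes: P(H|data) = 0.151·0.0023750 / (0.151·0.0023750 + 0.849·0.13985) = 0.00035863/0.11910 = 0.0030.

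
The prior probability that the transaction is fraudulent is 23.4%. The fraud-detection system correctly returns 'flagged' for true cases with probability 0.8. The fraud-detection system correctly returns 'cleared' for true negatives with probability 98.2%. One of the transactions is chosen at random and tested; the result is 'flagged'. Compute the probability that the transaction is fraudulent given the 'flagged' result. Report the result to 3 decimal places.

P(H | E) ≈ 0.931

Let H be the event that the transaction is fraudulent. P(H) = 0.234, so P(¬H) = 0.766. With E the 'flagged' result, P(E|H) = 0.8 and P(E|¬H) = 0.018.
P(E) = 0.8·0.234 + 0.018·0.766 = 0.18720 + 0.013788 = 0.20099.
By Bayes' theorem, P(H|E) = 0.18720 / 0.20099 = 0.931.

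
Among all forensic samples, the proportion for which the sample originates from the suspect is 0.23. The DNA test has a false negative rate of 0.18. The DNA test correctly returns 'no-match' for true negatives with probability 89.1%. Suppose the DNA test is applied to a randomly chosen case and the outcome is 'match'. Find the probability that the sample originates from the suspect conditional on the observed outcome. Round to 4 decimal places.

P(H | E) ≈ 0.6920

Write H for 'the sample originates from the suspect'. Prior odds H:¬H = 0.23/0.77 = 0.29870. For the 'match' outcome, the likelihood ratio is 0.82/0.109 = 7.5229.
Posterior odds = 0.29870 × 7.5229 = 2.2471, so P(H|E) = 2.2471/(1+2.2471) = 0.6920.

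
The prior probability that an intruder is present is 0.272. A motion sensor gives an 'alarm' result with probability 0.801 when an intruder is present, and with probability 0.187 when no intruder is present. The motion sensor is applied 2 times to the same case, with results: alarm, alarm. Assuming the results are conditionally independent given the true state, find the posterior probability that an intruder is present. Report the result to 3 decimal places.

Posterior P(H) ≈ 0.873

With H the event that an intruder is present, the joint likelihood of the observed sequence is P(data|H) = 0.801·0.801 = 0.64160 and P(data|¬H) = 0.187·0.187 = 0.034969.
Bayes: P(H|data) = 0.272·0.64160 / (0.272·0.64160 + 0.728·0.034969) = 0.17452/0.19997 = 0.8727.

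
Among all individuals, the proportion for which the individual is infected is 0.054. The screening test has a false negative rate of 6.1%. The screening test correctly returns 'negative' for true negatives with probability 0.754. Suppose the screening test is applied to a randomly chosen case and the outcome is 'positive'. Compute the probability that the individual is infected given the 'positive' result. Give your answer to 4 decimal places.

Write H for 'the individual is infected'. Prior odds H:¬H = 0.054/0.946 = 0.057082. For the 'positive' outcome, the likelihood ratio is 0.939/0.246 = 3.8171.
Posterior odds = 0.057082 × 3.8171 = 0.21789, so P(H|E) = 0.21789/(1+0.21789) = 0.1789.

P(H | E) ≈ 0.1789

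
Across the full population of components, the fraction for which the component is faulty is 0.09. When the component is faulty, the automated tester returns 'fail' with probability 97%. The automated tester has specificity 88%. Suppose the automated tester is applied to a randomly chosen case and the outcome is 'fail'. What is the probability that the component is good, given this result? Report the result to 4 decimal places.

Write H for 'the component is faulty'. Prior odds H:¬H = 0.09/0.91 = 0.098901. For the 'fail' outcome, the likelihood ratio is 0.97/0.12 = 8.0833.
Posterior odds = 0.098901 × 8.0833 = 0.79945, so P(H|E) = 0.79945/(1+0.79945) = 0.4443. Then P(¬H|E) = 1 − 0.4443 = 0.5557.

P(¬H | E) ≈ 0.5557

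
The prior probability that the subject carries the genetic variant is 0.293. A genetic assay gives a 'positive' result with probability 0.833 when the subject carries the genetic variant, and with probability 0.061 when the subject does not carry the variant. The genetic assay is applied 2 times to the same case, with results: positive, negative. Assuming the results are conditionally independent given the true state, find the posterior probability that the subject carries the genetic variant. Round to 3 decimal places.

With H the event that the subject carries the genetic variant, the joint likelihood of the observed sequence is P(data|H) = 0.833·0.167 = 0.13911 and P(data|¬H) = 0.061·0.939 = 0.057279.
Bayes: P(H|data) = 0.293·0.13911 / (0.293·0.13911 + 0.707·0.057279) = 0.040760/0.081256 = 0.5016.

Posterior P(H) ≈ 0.502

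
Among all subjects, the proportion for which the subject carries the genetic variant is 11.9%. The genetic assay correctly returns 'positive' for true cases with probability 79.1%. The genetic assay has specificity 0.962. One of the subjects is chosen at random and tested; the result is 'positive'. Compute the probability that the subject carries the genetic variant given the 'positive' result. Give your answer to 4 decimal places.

P(H | E) ≈ 0.7376

Let H be the event that the subject carries the genetic variant. P(H) = 0.119, so P(¬H) = 0.881. With E the 'positive' result, P(E|H) = 0.791 and P(E|¬H) = 0.038.
P(E) = 0.791·0.119 + 0.038·0.881 = 0.094129 + 0.033478 = 0.12761.
By Bayes' theorem, P(H|E) = 0.094129 / 0.12761 = 0.7376.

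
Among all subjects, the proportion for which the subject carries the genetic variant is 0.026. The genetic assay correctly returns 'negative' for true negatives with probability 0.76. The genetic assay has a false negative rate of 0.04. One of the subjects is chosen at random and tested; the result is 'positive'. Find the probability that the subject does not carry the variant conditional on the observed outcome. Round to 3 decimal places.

P(¬H | E) ≈ 0.904

Let H be the event that the subject carries the genetic variant. P(H) = 0.026, so P(¬H) = 0.974. With E the 'positive' result, P(E|H) = 0.96 and P(E|¬H) = 0.24.
P(E) = 0.96·0.026 + 0.24·0.974 = 0.024960 + 0.23376 = 0.25872.
By Bayes' theorem, P(H|E) = 0.024960 / 0.25872 = 0.096. Hence P(¬H|E) = 1 − 0.096 = 0.904.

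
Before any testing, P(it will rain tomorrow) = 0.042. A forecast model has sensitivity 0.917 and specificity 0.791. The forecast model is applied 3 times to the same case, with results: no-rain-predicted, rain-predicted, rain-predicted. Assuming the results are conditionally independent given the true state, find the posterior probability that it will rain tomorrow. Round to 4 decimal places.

Posterior P(H) ≈ 0.0814

Let H be the event that it will rain tomorrow; start with P(H) = 0.042. P('rain-predicted'|H) = 0.917, P('rain-predicted'|¬H) = 0.209.
Update on result 1 ('no-rain-predicted'): P(H) ← 0.083·0.0420 / (0.083·0.0420 + 0.791·0.9580) = 0.0034860/0.76126 = 0.0046.
Update on result 2 ('rain-predicted'): P(H) ← 0.917·0.0046 / (0.917·0.0046 + 0.209·0.9954) = 0.0041992/0.21224 = 0.0198.
Update on result 3 ('rain-predicted'): P(H) ← 0.917·0.0198 / (0.917·0.0198 + 0.209·0.9802) = 0.018143/0.22301 = 0.0814.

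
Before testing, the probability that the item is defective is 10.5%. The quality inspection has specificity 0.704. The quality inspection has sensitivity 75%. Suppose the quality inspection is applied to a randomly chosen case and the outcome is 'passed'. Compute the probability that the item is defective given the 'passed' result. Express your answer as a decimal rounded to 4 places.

Let H be the event that the item is defective. P(H) = 0.105, so P(¬H) = 0.895. With E the 'passed' result, P(E|H) = 0.25 and P(E|¬H) = 0.704.
P(E) = 0.25·0.105 + 0.704·0.895 = 0.026250 + 0.63008 = 0.65633.
By Bayes' theorem, P(H|E) = 0.026250 / 0.65633 = 0.0400.

P(H | E) ≈ 0.0400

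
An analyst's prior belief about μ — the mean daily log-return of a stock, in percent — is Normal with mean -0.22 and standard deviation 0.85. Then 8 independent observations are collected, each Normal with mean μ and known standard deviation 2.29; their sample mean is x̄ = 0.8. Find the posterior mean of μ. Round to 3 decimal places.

Posterior mean ≈ 0.315

With known σ, the Normal prior is conjugate. Weight on the data is w = (n/σ²)/(n/σ² + 1/τ₀²) = 1.52552/(1.52552+1.38408) = 0.52431.
Posterior mean = w·x̄ + (1−w)·μ₀ = 0.52431·0.8 + 0.47569·-0.22 = 0.315.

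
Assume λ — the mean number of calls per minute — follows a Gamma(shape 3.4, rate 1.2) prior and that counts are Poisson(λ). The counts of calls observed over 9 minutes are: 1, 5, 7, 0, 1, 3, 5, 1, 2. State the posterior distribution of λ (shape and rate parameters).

The Poisson likelihood adds the total count to the shape and the number of exposure periods to the rate. Here ∑xᵢ = 25 and n = 9, so shape 3.4→28.4 and rate 1.2→10.2.

Posterior: Gamma(shape=28.4, rate=10.2)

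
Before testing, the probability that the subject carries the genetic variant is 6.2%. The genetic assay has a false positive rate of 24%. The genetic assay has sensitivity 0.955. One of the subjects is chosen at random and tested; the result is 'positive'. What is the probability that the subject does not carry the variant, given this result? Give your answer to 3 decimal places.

Let H be the event that the subject carries the genetic variant. P(H) = 0.062, so P(¬H) = 0.938. With E the 'positive' result, P(E|H) = 0.955 and P(E|¬H) = 0.24.
P(E) = 0.955·0.062 + 0.24·0.938 = 0.059210 + 0.22512 = 0.28433.
By Bayes' theorem, P(H|E) = 0.059210 / 0.28433 = 0.208. Hence P(¬H|E) = 1 − 0.208 = 0.792.

P(¬H | E) ≈ 0.792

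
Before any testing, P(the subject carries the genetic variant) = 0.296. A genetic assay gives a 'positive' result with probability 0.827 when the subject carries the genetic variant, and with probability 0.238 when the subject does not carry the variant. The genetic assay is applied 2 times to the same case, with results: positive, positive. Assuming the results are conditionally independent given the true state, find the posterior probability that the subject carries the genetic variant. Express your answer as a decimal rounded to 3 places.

Let H be the event that the subject carries the genetic variant; start with P(H) = 0.296. P('positive'|H) = 0.827, P('positive'|¬H) = 0.238.
Update on result 1 ('positive'): P(H) ← 0.827·0.2960 / (0.827·0.2960 + 0.238·0.7040) = 0.24479/0.41234 = 0.5937.
Update on result 2 ('positive'): P(H) ← 0.827·0.5937 / (0.827·0.5937 + 0.238·0.4063) = 0.49096/0.58767 = 0.8354.

Posterior P(H) ≈ 0.835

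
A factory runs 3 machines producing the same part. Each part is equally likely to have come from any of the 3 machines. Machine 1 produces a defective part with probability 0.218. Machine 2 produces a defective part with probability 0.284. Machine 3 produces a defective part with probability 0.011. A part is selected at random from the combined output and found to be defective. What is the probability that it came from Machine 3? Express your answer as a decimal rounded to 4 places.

Posterior probability ≈ 0.0214

P(defective|M1) = 0.218; P(defective|M2) = 0.284; P(defective|M3) = 0.011.
Prior × likelihood for each source: 0.333333·0.218=0.07267, 0.333333·0.284=0.09467, 0.333333·0.011=0.003667. Summing gives P(defective) = 0.17100.
P(Machine 3 | defective) = 0.003667 / 0.17100 = 0.0214.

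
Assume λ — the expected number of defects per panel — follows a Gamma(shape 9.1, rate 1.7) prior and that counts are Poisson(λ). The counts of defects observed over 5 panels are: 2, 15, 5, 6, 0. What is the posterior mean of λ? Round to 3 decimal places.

Posterior mean ≈ 5.537

Total count ∑xᵢ = 28 over n = 5 panels.
Gamma is conjugate to the Poisson likelihood: posterior is Gamma(shape = 9.1+28 = 37.1, rate = 1.7+5 = 6.7).
Posterior mean = shape/rate = 37.1/6.7 = 5.537.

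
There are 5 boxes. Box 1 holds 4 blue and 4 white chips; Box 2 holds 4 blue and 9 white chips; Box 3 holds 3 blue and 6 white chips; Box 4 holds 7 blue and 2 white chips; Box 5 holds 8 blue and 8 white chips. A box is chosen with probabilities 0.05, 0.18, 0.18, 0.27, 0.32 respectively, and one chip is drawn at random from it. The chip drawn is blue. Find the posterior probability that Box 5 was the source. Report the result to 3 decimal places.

Posterior probability ≈ 0.313

P(blue|Box 1) = 0.5; P(blue|Box 2) = 0.3077; P(blue|Box 3) = 0.3333; P(blue|Box 4) = 0.7778; P(blue|Box 5) = 0.5.
Prior × likelihood for each source: 0.05·0.5=0.02500, 0.18·0.3077=0.05538, 0.18·0.3333=0.06000, 0.27·0.7778=0.2100, 0.32·0.5=0.1600. Summing gives P(blue) = 0.51038.
P(Box 5 | blue) = 0.1600 / 0.51038 = 0.313.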